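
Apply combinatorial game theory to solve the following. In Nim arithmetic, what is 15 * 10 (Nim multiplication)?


Nim multiplication is bilinear over XOR: (u XOR v) * w = (u*w) XOR (v*w).
So we split each operand into its bit components and XOR the pairwise Nim products.
15 = 1 + 2 + 4 + 8 (as XOR of powers of 2).
10 = 2 + 8 (as XOR of powers of 2).
Using the standard Nim-product table on single bits:
  2*2 = 3,   2*4 = 8,   2*8 = 12,
  4*4 = 6,   4*8 = 11,  8*8 = 13,
and  1*x = x (identity), k*l = l*k (commutative).
Pairwise Nim products:
  1 * 2 = 2
  1 * 8 = 8
  2 * 2 = 3
  2 * 8 = 12
  4 * 2 = 8
  4 * 8 = 11
  8 * 2 = 12
  8 * 8 = 13
XOR them: 2 XOR 8 XOR 3 XOR 12 XOR 8 XOR 11 XOR 12 XOR 13 = 7.
Result: 15 * 10 = 7 (in Nim).

7


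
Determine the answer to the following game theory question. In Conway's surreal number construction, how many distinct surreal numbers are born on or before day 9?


Day 0: {|} = 0 is born. Count = 1.
Day n: the number of surreal numbers born by day n is 2^(n+1) - 1.
By day 0: 2^1 - 1 = 1
By day 1: 2^2 - 1 = 3
By day 2: 2^3 - 1 = 7
By day 3: 2^4 - 1 = 15
By day 4: 2^5 - 1 = 31
By day 5: 2^6 - 1 = 63
By day 6: 2^7 - 1 = 127
By day 7: 2^8 - 1 = 255
By day 8: 2^9 - 1 = 511
By day 9: 2^10 - 1 = 1023
By day 9: 1023 surreal numbers.

1023


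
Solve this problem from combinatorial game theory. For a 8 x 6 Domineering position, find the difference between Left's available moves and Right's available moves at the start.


Board is 8 x 6 (rows x cols).
Left (vertical) placements: (rows-1) * cols = 7 * 6 = 42
Right (horizontal) placements: rows * (cols-1) = 8 * 5 = 40
Advantage = Left - Right = 42 - 40 = 2

2


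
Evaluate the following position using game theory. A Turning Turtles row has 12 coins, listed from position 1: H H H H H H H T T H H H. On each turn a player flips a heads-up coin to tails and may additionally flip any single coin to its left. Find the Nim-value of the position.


Coins: H H H H H H H T T H H H
Key fact: a single head at position k behaves exactly like a Nim heap of size k (turning it to T and optionally flipping a coin at j < k corresponds to moving the heap from k to j, or to 0), and heads combine as a disjunctive sum (two heads at the same place would cancel, matching j XOR j = 0). So the Nim-value is the XOR of the 1-indexed positions of the heads.
Face-up positions (1-indexed): [1, 2, 3, 4, 5, 6, 7, 10, 11, 12]
XOR 0 with 1: 0 XOR 1 = 1
XOR 1 with 2: 1 XOR 2 = 3
XOR 3 with 3: 3 XOR 3 = 0
XOR 0 with 4: 0 XOR 4 = 4
XOR 4 with 5: 4 XOR 5 = 1
XOR 1 with 6: 1 XOR 6 = 7
XOR 7 with 7: 7 XOR 7 = 0
XOR 0 with 10: 0 XOR 10 = 10
XOR 10 with 11: 10 XOR 11 = 1
XOR 1 with 12: 1 XOR 12 = 13
Nim-value = 13

13


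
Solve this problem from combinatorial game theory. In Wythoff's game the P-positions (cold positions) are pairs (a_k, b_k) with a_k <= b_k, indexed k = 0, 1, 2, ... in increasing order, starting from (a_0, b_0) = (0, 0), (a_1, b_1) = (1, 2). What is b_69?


By Wythoff's theorem, a_k = floor(k * phi) and b_k = floor(k * phi^2) = a_k + k, where phi = (1 + sqrt(5))/2 is the golden ratio.
phi = (1 + sqrt(5))/2 = 1.618034
phi^2 = phi + 1 = 2.618034
k = 69
k * phi^2 = 69 * 2.618034 = 180.644345
b_69 = floor(k * phi^2) = 180 (check: a_69 + k = 111 + 69 = 180)

180


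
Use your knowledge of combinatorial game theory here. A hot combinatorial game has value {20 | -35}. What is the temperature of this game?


The game is {20 | -35}, a switch {a | b} with numbers a > b.
Cooling {a | b} by t gives {a - t | b + t}, which stops being hot when a - t = b + t, i.e. at t = (a - b)/2. So the temperature of a switch is (a - b)/2.
Temperature = (Left option - Right option) / 2
= (20 - (-35)) / 2
= 55 / 2
= 55/2

55/2


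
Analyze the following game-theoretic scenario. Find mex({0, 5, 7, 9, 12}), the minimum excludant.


Set = {0, 5, 7, 9, 12}
0 is in the set.
1 is NOT in the set. This is the mex.
mex = 1

1


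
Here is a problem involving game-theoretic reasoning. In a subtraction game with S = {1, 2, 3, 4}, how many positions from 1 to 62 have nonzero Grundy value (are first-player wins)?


Subtraction set S = {1, 2, 3, 4}, so G(n) = n mod 5.
G(n) = 0 when n is a multiple of 5.
Multiples of 5 in [1, 62]: 12
N-positions (nonzero Grundy) = 62 - 12 = 50

50


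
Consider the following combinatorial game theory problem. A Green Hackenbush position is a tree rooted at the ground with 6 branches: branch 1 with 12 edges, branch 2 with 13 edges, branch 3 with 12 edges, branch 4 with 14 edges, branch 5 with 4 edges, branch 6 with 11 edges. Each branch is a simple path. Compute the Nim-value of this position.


The tree has 6 branches from the ground vertex.
In Green Hackenbush, the Nim-value of a simple path of length k is k.
Branch 1: length 12, Nim-value = 12
Branch 2: length 13, Nim-value = 13
Branch 3: length 12, Nim-value = 12
Branch 4: length 14, Nim-value = 14
Branch 5: length 4, Nim-value = 4
Branch 6: length 11, Nim-value = 11
Total Nim-value = XOR of all branch values:
0 XOR 12 = 12
12 XOR 13 = 1
1 XOR 12 = 13
13 XOR 14 = 3
3 XOR 4 = 7
7 XOR 11 = 12
Nim-value of the tree = 12

12


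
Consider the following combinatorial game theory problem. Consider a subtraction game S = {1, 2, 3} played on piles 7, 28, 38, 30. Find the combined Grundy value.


Subtraction set: {1, 2, 3}
For this subtraction set, G(n) = n mod 4 (period = max + 1 = 4).
Pile 1 (size 7): G(7) = 7 mod 4 = 3
Pile 2 (size 28): G(28) = 28 mod 4 = 0
Pile 3 (size 38): G(38) = 38 mod 4 = 2
Pile 4 (size 30): G(30) = 30 mod 4 = 2
Total Grundy value = XOR of all: 3 XOR 0 XOR 2 XOR 2 = 3

3


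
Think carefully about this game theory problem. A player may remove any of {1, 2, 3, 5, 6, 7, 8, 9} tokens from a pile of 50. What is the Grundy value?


The subtraction set is S = {1, 2, 3, 5, 6, 7, 8, 9}.
G(k) = mex{ G(k - s) : s in S, s <= k }. We compute iteratively: G(0) = 0.
G(1) = mex({0}) = 1
G(2) = mex({0, 1}) = 2
G(3) = mex({0, 1, 2}) = 3
G(4) = mex({1, 2, 3}) = 0
G(5) = mex({0, 2, 3}) = 1
G(6) = mex({0, 1, 3}) = 2
G(7) = mex({0, 1, 2}) = 3
G(8) = mex({0, 1, 2, 3}) = 4
G(9) = mex({0, 1, 2, 3, 4}) = 5
G(10) = mex({0, 1, 2, 3, 4, 5}) = 6
G(11) = mex({0, 1, 2, 3, 4, 5, 6}) = 7
G(12) = mex({0, 1, 2, 3, 5, 6, 7}) = 4
G(13) = mex({0, 1, 2, 3, 4, 6, 7}) = 5
G(14) = mex({1, 2, 3, 4, 5, 7}) = 0
G(15) = mex({0, 2, 3, 4, 5, 6}) = 1
G(16) = mex({0, 1, 3, 4, 5, 6, 7}) = 2
G(17) = mex({0, 1, 2, 4, 5, 6, 7}) = 3
G(18) = mex({1, 2, 3, 4, 5, 6, 7}) = 0
G(19) = mex({0, 2, 3, 4, 5, 6, 7}) = 1
G(20) = mex({0, 1, 3, 4, 5, 7}) = 2
G(21) = mex({0, 1, 2, 4, 5}) = 3
G(22) = mex({0, 1, 2, 3, 5}) = 4
Observe that G(14)..G(22) = 0, 1, 2, 3, 0, 1, 2, 3, 4 repeats G(0)..G(8) = 0, 1, 2, 3, 0, 1, 2, 3, 4.
For k >= max(S) = 9, G(k) is determined by the previous 9 values G(k-9)..G(k-1); a window of 9 consecutive values has recurred shifted by 14, so by induction G(k + 14) = G(k) for all k >= 0: the sequence is periodic from the start with period 14.
One period: G(0..13) = 0, 1, 2, 3, 0, 1, 2, 3, 4, 5, 6, 7, 4, 5.
50 mod 14 = 8, so G(50) = G(8) = 4.

4


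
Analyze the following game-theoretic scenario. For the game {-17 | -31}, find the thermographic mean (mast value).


Game = {-17 | -31}, a switch {a | b} with numbers a > b.
Its thermograph has left wall a - t and right wall b + t, which meet at t = (a - b)/2, where both equal (a + b)/2. So the mast (mean value) is at (a + b)/2.
Mean = (-17 + (-31))/2 = -48/2 = -24

-24


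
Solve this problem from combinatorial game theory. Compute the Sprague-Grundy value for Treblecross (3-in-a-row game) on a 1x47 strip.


Treblecross: place X on empty cells; 3-in-a-row wins.
Playing within two cells of an existing X lets the opponent win at once, so sensible play treats the cells i-2..i+2 around each X as dead. The player left with no safe cell loses, so this is a normal-play take-away game on strips of safe cells.
Placing X at cell i (0-indexed) of a strip of k safe cells leaves independent strips of sizes max(0, i-2) and max(0, k-i-3). Hence G(k) = mex{ G(max(0,i-2)) XOR G(max(0,k-i-3)) : 0 <= i < k }, with G(0) = 0.
G(1): splits (0,0):0^0=0 -> mex({0}) = 1
G(2): splits (0,0):0^0=0 -> mex({0}) = 1
G(3): splits (0,0):0^0=0 -> mex({0}) = 1
G(4): splits (0,1):0^1=1 (0,0):0^0=0 -> mex({0, 1}) = 2
G(5): splits (0,2):0^1=1 (0,1):0^1=1 (0,0):0^0=0 -> mex({0, 1}) = 2
G(6) = mex({1}) = 0
G(7) = mex({0, 1, 2}) = 3
G(8) = mex({0, 1, 2}) = 3
G(9) = mex({0, 2}) = 1
G(10) = mex({0, 2, 3}) = 1
G(11) = mex({0, 3}) = 1
G(12) = mex({1, 3}) = 0
G(13) = mex({0, 1, 2, 3}) = 4
G(14) = mex({0, 1, 2}) = 3
G(15) = mex({0, 1, 2}) = 3
G(16) = mex({0, 1, 2, 4}) = 3
G(17) = mex({0, 1, 3, 4}) = 2
G(18) = mex({0, 1, 3, 4}) = 2
G(19) = mex({0, 1, 3, 5}) = 2
G(20) = mex({0, 1, 2, 3, 5}) = 4
G(21) = mex({0, 1, 2, 3, 5}) = 4
G(22) = mex({1, 2, 6}) = 0
G(23) = mex({0, 1, 2, 3, 4, 6}) = 5
G(24) = mex({0, 1, 2, 3, 4}) = 5
G(25) = mex({0, 1, 3, 4, 7}) = 2
G(26) = mex({0, 1, 3, 4, 5, 7}) = 2
G(27) = mex({0, 1, 3, 5}) = 2
G(28) = mex({0, 1, 2, 5}) = 3
G(29) = mex({0, 1, 2, 4, 5, 6}) = 3
G(30) = mex({1, 2, 4, 6}) = 0
G(31) = mex({0, 1, 2, 3, 4, 6}) = 5
G(32) = mex({1, 2, 3, 4, 7}) = 0
G(33) = mex({0, 3, 7}) = 1
G(34) = mex({0, 2, 3, 5, 7}) = 1
G(35) = mex({0, 2, 3, 5, 6}) = 1
G(36) = mex({0, 1, 2, 5, 6}) = 3
G(37) = mex({0, 1, 2, 4, 5, 6}) = 3
G(38) = mex({0, 1, 2, 4}) = 3
G(39) = mex({0, 1, 2, 3, 4, 7}) = 5
G(40) = mex({0, 1, 2, 3, 4, 5, 7}) = 6
G(41) = mex({0, 1, 2, 3, 5, 7}) = 4
G(42) = mex({0, 1, 2, 3, 5, 6, 7}) = 4
G(43) = mex({0, 2, 3, 5, 6}) = 1
G(44) = mex({1, 2, 3, 4, 5, 6}) = 0
G(45) = mex({0, 1, 2, 3, 4, 6, 7}) = 5
G(46) = mex({0, 1, 2, 3, 4, 7}) = 5
G(47) = mex({0, 1, 2, 3, 4, 5, 7}) = 6
Therefore G(47) = 6.

6


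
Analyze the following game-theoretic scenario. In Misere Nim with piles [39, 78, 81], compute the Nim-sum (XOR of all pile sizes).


We need the XOR (exclusive or) of all pile sizes.
After XOR-ing pile 1 (size 39): 0 XOR 39 = 39
After XOR-ing pile 2 (size 78): 39 XOR 78 = 105
After XOR-ing pile 3 (size 81): 105 XOR 81 = 56
The Nim-value of this position is 56.

56


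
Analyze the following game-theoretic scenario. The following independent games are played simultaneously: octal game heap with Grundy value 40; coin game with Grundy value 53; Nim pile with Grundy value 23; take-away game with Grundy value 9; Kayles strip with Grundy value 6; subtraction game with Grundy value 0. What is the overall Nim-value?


By the Sprague-Grundy theorem, the Grundy value of a sum of games is the XOR of individual Grundy values.
octal game heap: Grundy value = 40. Running XOR: 0 XOR 40 = 40
coin game: Grundy value = 53. Running XOR: 40 XOR 53 = 29
Nim pile: Grundy value = 23. Running XOR: 29 XOR 23 = 10
take-away game: Grundy value = 9. Running XOR: 10 XOR 9 = 3
Kayles strip: Grundy value = 6. Running XOR: 3 XOR 6 = 5
subtraction game: Grundy value = 0. Running XOR: 5 XOR 0 = 5
The combined Grundy value is 5.

5


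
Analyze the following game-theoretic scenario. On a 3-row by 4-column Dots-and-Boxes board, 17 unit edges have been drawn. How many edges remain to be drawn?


Grid: 3 x 4 boxes, i.e. 4 rows and 5 columns of dots.
Horizontal edges: (rows + 1) * cols = 4 * 4 = 16
Vertical edges: rows * (cols + 1) = 3 * 5 = 15
Total edges: 16 + 15 = 31
Edges drawn: 17
Remaining: 31 - 17 = 14

14


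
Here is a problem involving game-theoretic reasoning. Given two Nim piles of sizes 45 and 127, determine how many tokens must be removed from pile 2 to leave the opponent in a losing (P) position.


Piles: 45 and 127
Current XOR: 45 XOR 127 = 82 (non-zero, so this is an N-position).
To make the XOR zero, we need to find a move that balances the piles.
For pile 2 (size 127): target = 127 XOR 82 = 45
We reduce pile 2 from 127 to 45.
Tokens removed: 127 - 45 = 82
Verification: 45 XOR 45 = 0

82


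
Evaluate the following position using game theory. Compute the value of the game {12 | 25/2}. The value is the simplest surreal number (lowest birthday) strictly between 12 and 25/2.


Left options: {12}, max = 12
Right options: {25/2}, min = 25/2
All options are numbers and max(Left) < min(Right), so by the simplicity theorem the value is the simplest (earliest-born) number strictly between 12 and 25/2.
No integer lies strictly between 12 and 25/2, so the value is the dyadic rational m/2^k in the interval with the smallest k (then m odd); search k = 1, 2, ...:
Denominator 2: no odd multiple of 1/2 lies strictly between 12 and 25/2.
Denominator 4: 49/4 lies strictly between 12 and 25/2 -- found.
The simplest number in the interval is 49/4.
Game value = 49/4

49/4


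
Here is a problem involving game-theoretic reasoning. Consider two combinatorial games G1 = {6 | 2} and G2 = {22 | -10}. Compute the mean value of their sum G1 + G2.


G1 = {6 | 2}, G2 = {22 | -10}
Each is a switch {a | b} with numbers a > b; its mean value is (a + b)/2, and mean value is additive over game sums: m(G1 + G2) = m(G1) + m(G2).
Mean of G1 = (6 + (2))/2 = 8/2 = 4
Mean of G2 = (22 + (-10))/2 = 12/2 = 6
Mean of G1 + G2 = 4 + 6 = 10

10


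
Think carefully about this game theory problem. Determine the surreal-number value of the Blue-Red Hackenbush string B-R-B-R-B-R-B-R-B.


Edges (from ground): B-R-B-R-B-R-B-R-B
By Berlekamp's sign-expansion rule, a Blue-Red Hackenbush stalk has the value of the surreal number whose sign sequence is the edge sequence with B -> + and R -> -.
Sign sequence: +-+-+-+-+
Trace the sign expansion in the surreal number tree, starting from 0:
Edge 1: B (sign +) -> bounds (0, +inf), value = 1
Edge 2: R (sign -) -> bounds (0, 1), value = 1/2
Edge 3: B (sign +) -> bounds (1/2, 1), value = 3/4
Edge 4: R (sign -) -> bounds (1/2, 3/4), value = 5/8
Edge 5: B (sign +) -> bounds (5/8, 3/4), value = 11/16
Edge 6: R (sign -) -> bounds (5/8, 11/16), value = 21/32
Edge 7: B (sign +) -> bounds (21/32, 11/16), value = 43/64
Edge 8: R (sign -) -> bounds (21/32, 43/64), value = 85/128
Edge 9: B (sign +) -> bounds (85/128, 43/64), value = 171/256
Game value = 171/256

171/256


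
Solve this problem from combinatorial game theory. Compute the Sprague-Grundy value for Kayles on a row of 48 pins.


Kayles: a move removes 1 or 2 adjacent pins from a contiguous row.
Removing pins from a row of k leaves two independent rows (a, b) with a + b = k - 1 (one pin) or a + b = k - 2 (two pins); an end removal gives a = 0.
By Sprague-Grundy, G(k) = mex{ G(a) XOR G(b) } over all these splits. G(0) = 0.
G(1): splits (0,0):0^0=0 -> mex({0}) = 1
G(2): splits (0,1):0^1=1 (0,0):0^0=0 -> mex({0, 1}) = 2
G(3): splits (0,2):0^2=2 (1,1):1^1=0 (0,1):0^1=1 -> mex({0, 1, 2}) = 3
G(4): splits (0,3):0^3=3 (1,2):1^2=3 (0,2):0^2=2 (1,1):1^1=0 -> mex({0, 2, 3}) = 1
G(5): splits (0,4):0^1=1 (1,3):1^3=2 (2,2):2^2=0 (0,3):0^3=3 (1,2):1^2=3 -> mex({0, 1, 2, 3}) = 4
G(6) = mex({0, 1, 2, 4}) = 3
G(7) = mex({0, 1, 3, 4, 5}) = 2
G(8) = mex({0, 2, 3, 5, 6}) = 1
G(9) = mex({0, 1, 2, 3, 6, 7}) = 4
G(10) = mex({0, 1, 3, 4, 5, 7}) = 2
G(11) = mex({0, 1, 2, 3, 4, 5}) = 6
G(12) = mex({0, 1, 2, 3, 5, 6, 7}) = 4
G(13) = mex({0, 2, 3, 4, 6, 7}) = 1
G(14) = mex({0, 1, 4, 5, 6, 7}) = 2
G(15) = mex({0, 1, 2, 3, 4, 5, 6}) = 7
G(16) = mex({0, 2, 3, 5, 6, 7}) = 1
G(17) = mex({0, 1, 2, 3, 5, 6, 7}) = 4
G(18) = mex({0, 1, 2, 4, 5, 6}) = 3
G(19) = mex({0, 1, 3, 4, 5, 7}) = 2
G(20) = mex({0, 2, 3, 4, 5, 6, 7}) = 1
G(21) = mex({0, 1, 2, 3, 5, 6, 7}) = 4
G(22) = mex({0, 1, 2, 3, 4, 5, 7}) = 6
G(23) = mex({0, 1, 2, 3, 4, 5, 6}) = 7
G(24) = mex({0, 1, 2, 3, 5, 6, 7}) = 4
G(25) = mex({0, 2, 3, 4, 6, 7}) = 1
G(26) = mex({0, 1, 3, 4, 5, 6, 7}) = 2
G(27) = mex({0, 1, 2, 3, 4, 5, 6, 7}) = 8
G(28) = mex({0, 1, 2, 3, 4, 6, 7, 8}) = 5
G(29) = mex({0, 1, 2, 3, 5, 6, 7, 8, 9}) = 4
G(30) = mex({0, 1, 2, 3, 4, 5, 6, 9, 10}) = 7
G(31) = mex({0, 1, 3, 4, 5, 7, 10, 11}) = 2
G(32) = mex({0, 2, 3, 4, 5, 6, 7, 9, 11}) = 1
G(33) = mex({0, 1, 2, 3, 4, 5, 6, 7, 9, 12}) = 8
G(34) = mex({0, 1, 2, 3, 4, 5, 7, 8, 11, 12}) = 6
G(35) = mex({0, 1, 2, 3, 4, 5, 6, 8, 9, 10, 11}) = 7
G(36) = mex({0, 1, 2, 3, 5, 6, 7, 9, 10}) = 4
G(37) = mex({0, 2, 3, 4, 6, 7, 9, 10, 11, 12}) = 1
G(38) = mex({0, 1, 3, 4, 5, 6, 7, 9, 10, 11, 12}) = 2
G(39) = mex({0, 1, 2, 4, 5, 6, 7, 9, 10, 12, 14}) = 3
G(40) = mex({0, 2, 3, 4, 6, 7, 11, 12, 14}) = 1
G(41) = mex({0, 1, 2, 3, 5, 6, 7, 9, 10, 11, 12}) = 4
G(42) = mex({0, 1, 2, 3, 4, 5, 6, 9, 10}) = 7
G(43) = mex({0, 1, 3, 4, 5, 7, 9, 10, 12, 15}) = 2
G(44) = mex({0, 2, 3, 4, 5, 6, 7, 9, 10, 12, 15}) = 1
G(45) = mex({0, 1, 2, 3, 4, 5, 6, 7, 9, 10, 12, 14}) = 8
G(46) = mex({0, 1, 3, 4, 5, 7, 8, 11, 12, 14}) = 2
G(47) = mex({0, 1, 2, 3, 4, 5, 6, 8, 9, 10, 11, 12}) = 7
G(48) = mex({0, 1, 2, 3, 5, 6, 7, 9, 10}) = 4
Therefore G(48) = 4.

4


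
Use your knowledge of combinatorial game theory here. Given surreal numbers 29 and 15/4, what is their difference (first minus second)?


x = 29, y = 15/4
Converting to common denominator: 4
x = 116/4, y = 15/4
x - y = 29 - 15/4 = 101/4

101/4


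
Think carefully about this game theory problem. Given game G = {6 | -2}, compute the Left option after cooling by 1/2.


Original game: {6 | -2} (a switch {a | b} with a > b).
Cooling by t (for t below the temperature (a - b)/2 = 4) taxes each move by t: {a | b} cooled by t is {a - t | b + t}.
Cooling amount: t = 1/2
Cooled Left option: 6 - 1/2 = 11/2
Cooled Right option: -2 + 1/2 = -3/2
Cooled game: {11/2 | -3/2}
Left option = 11/2

11/2


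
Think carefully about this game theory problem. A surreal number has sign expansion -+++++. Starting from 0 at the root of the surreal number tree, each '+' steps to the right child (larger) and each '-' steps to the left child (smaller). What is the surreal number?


Sign expansion: -+++++
Rule: track bounds (lo, hi), initially (-inf, +inf). On '+', the current value becomes lo and we move to the simplest number in (value, hi): value + 1 if hi = +inf, otherwise the midpoint (value + hi)/2. On '-', the current value becomes hi and we move to value - 1 if lo = -inf, otherwise the midpoint (lo + value)/2.
Start at 0.
Step 1: sign = -, move left. Bounds: (-inf, 0). Value = -1
Step 2: sign = +, move right. Bounds: (-1, 0). Value = -1/2
Step 3: sign = +, move right. Bounds: (-1/2, 0). Value = -1/4
Step 4: sign = +, move right. Bounds: (-1/4, 0). Value = -1/8
Step 5: sign = +, move right. Bounds: (-1/8, 0). Value = -1/16
Step 6: sign = +, move right. Bounds: (-1/16, 0). Value = -1/32
The surreal number with sign expansion -+++++ is -1/32.

-1/32


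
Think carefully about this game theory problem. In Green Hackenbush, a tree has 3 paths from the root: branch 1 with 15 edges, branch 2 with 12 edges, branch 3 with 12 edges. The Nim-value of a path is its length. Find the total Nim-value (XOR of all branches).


The tree has 3 branches from the ground vertex.
In Green Hackenbush, the Nim-value of a simple path of length k is k.
Branch 1: length 15, Nim-value = 15
Branch 2: length 12, Nim-value = 12
Branch 3: length 12, Nim-value = 12
Total Nim-value = XOR of all branch values:
0 XOR 15 = 15
15 XOR 12 = 3
3 XOR 12 = 15
Nim-value of the tree = 15

15


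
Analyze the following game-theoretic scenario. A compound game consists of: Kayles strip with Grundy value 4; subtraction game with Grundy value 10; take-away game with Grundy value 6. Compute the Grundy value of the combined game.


By the Sprague-Grundy theorem, the Grundy value of a sum of games is the XOR of individual Grundy values.
Kayles strip: Grundy value = 4. Running XOR: 0 XOR 4 = 4
subtraction game: Grundy value = 10. Running XOR: 4 XOR 10 = 14
take-away game: Grundy value = 6. Running XOR: 14 XOR 6 = 8
The combined Grundy value is 8.

8


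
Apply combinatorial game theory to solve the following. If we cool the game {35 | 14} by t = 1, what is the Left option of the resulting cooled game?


Original game: {35 | 14} (a switch {a | b} with a > b).
Cooling by t (for t below the temperature (a - b)/2 = 21/2) taxes each move by t: {a | b} cooled by t is {a - t | b + t}.
Cooling amount: t = 1
Cooled Left option: 35 - 1 = 34
Cooled Right option: 14 + 1 = 15
Cooled game: {34 | 15}
Left option = 34

34


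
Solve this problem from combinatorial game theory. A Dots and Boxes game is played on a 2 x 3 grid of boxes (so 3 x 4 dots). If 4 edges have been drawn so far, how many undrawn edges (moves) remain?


Grid: 2 x 3 boxes, i.e. 3 rows and 4 columns of dots.
Horizontal edges: (rows + 1) * cols = 3 * 3 = 9
Vertical edges: rows * (cols + 1) = 2 * 4 = 8
Total edges: 9 + 8 = 17
Edges drawn: 4
Remaining: 17 - 4 = 13

13


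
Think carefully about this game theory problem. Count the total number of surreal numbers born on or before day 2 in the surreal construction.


Day 0: {|} = 0 is born. Count = 1.
Day n: the number of surreal numbers born by day n is 2^(n+1) - 1.
By day 0: 2^1 - 1 = 1
By day 1: 2^2 - 1 = 3
By day 2: 2^3 - 1 = 7
By day 2: 7 surreal numbers.

7


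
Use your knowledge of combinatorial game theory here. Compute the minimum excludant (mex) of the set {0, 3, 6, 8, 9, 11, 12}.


Set = {0, 3, 6, 8, 9, 11, 12}
0 is in the set.
1 is NOT in the set. This is the mex.
mex = 1

1


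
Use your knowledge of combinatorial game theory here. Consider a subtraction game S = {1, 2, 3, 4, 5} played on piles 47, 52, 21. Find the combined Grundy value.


Subtraction set: {1, 2, 3, 4, 5}
For this subtraction set, G(n) = n mod 6 (period = max + 1 = 6).
Pile 1 (size 47): G(47) = 47 mod 6 = 5
Pile 2 (size 52): G(52) = 52 mod 6 = 4
Pile 3 (size 21): G(21) = 21 mod 6 = 3
Total Grundy value = XOR of all: 5 XOR 4 XOR 3 = 2

2


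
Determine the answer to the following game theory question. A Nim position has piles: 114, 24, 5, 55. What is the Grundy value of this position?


We need the XOR (exclusive or) of all pile sizes.
After XOR-ing pile 1 (size 114): 0 XOR 114 = 114
After XOR-ing pile 2 (size 24): 114 XOR 24 = 106
After XOR-ing pile 3 (size 5): 106 XOR 5 = 111
After XOR-ing pile 4 (size 55): 111 XOR 55 = 88
The Nim-value of this position is 88.

88


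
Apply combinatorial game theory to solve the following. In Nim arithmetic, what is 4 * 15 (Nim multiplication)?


Nim multiplication is bilinear over XOR: (u XOR v) * w = (u*w) XOR (v*w).
So we split each operand into its bit components and XOR the pairwise Nim products.
4 = 4 (as XOR of powers of 2).
15 = 1 + 2 + 4 + 8 (as XOR of powers of 2).
Using the standard Nim-product table on single bits:
  2*2 = 3,   2*4 = 8,   2*8 = 12,
  4*4 = 6,   4*8 = 11,  8*8 = 13,
and  1*x = x (identity), k*l = l*k (commutative).
Pairwise Nim products:
  4 * 1 = 4
  4 * 2 = 8
  4 * 4 = 6
  4 * 8 = 11
XOR them: 4 XOR 8 XOR 6 XOR 11 = 1.
Result: 4 * 15 = 1 (in Nim).

1


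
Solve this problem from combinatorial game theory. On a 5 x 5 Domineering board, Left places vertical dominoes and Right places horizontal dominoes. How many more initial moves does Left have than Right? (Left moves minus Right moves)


Board is 5 x 5 (rows x cols).
Left (vertical) placements: (rows-1) * cols = 4 * 5 = 20
Right (horizontal) placements: rows * (cols-1) = 5 * 4 = 20
Advantage = Left - Right = 20 - 20 = 0

0


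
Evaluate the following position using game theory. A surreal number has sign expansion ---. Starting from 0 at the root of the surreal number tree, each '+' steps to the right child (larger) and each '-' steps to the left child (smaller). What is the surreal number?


Sign expansion: ---
Rule: track bounds (lo, hi), initially (-inf, +inf). On '+', the current value becomes lo and we move to the simplest number in (value, hi): value + 1 if hi = +inf, otherwise the midpoint (value + hi)/2. On '-', the current value becomes hi and we move to value - 1 if lo = -inf, otherwise the midpoint (lo + value)/2.
Start at 0.
Step 1: sign = -, move left. Bounds: (-inf, 0). Value = -1
Step 2: sign = -, move left. Bounds: (-inf, -1). Value = -2
Step 3: sign = -, move left. Bounds: (-inf, -2). Value = -3
The surreal number with sign expansion --- is -3.

-3


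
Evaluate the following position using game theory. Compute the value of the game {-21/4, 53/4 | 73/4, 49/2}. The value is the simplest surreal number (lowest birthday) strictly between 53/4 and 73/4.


Left options: {-21/4, 53/4}, max = 53/4
Right options: {73/4, 49/2}, min = 73/4
All options are numbers and max(Left) < min(Right), so by the simplicity theorem the value is the simplest (earliest-born) number strictly between 53/4 and 73/4.
Integers 14 through 18 all lie strictly between 53/4 and 73/4.
Among integers, the simplest (lowest birthday = smallest |n|; 0 is born on day 0, +-n on day n) is 14.
No non-integer in the interval can be simpler: if x is a non-integer in the interval, then floor(x) or ceil(x) also lies in the interval (the interval contains an integer), and both are proper prefixes of x's sign expansion, i.e. born earlier. So the game value is 14.
Game value = 14

14


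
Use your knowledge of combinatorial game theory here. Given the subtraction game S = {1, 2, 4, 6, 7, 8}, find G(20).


The subtraction set is S = {1, 2, 4, 6, 7, 8}.
G(k) = mex{ G(k - s) : s in S, s <= k }. We compute iteratively: G(0) = 0.
G(1) = mex({0}) = 1
G(2) = mex({0, 1}) = 2
G(3) = mex({1, 2}) = 0
G(4) = mex({0, 2}) = 1
G(5) = mex({0, 1}) = 2
G(6) = mex({0, 1, 2}) = 3
G(7) = mex({0, 1, 2, 3}) = 4
G(8) = mex({0, 1, 2, 3, 4}) = 5
G(9) = mex({0, 1, 2, 4, 5}) = 3
G(10) = mex({0, 1, 2, 3, 5}) = 4
G(11) = mex({0, 1, 2, 3, 4}) = 5
G(12) = mex({1, 2, 3, 4, 5}) = 0
G(13) = mex({0, 2, 3, 4, 5}) = 1
G(14) = mex({0, 1, 3, 4, 5}) = 2
G(15) = mex({1, 2, 3, 4, 5}) = 0
G(16) = mex({0, 2, 3, 4, 5}) = 1
G(17) = mex({0, 1, 3, 4, 5}) = 2
G(18) = mex({0, 1, 2, 4, 5}) = 3
G(19) = mex({0, 1, 2, 3, 5}) = 4
Observe that G(12)..G(19) = 0, 1, 2, 0, 1, 2, 3, 4 repeats G(0)..G(7) = 0, 1, 2, 0, 1, 2, 3, 4.
For k >= max(S) = 8, G(k) is determined by the previous 8 values G(k-8)..G(k-1); a window of 8 consecutive values has recurred shifted by 12, so by induction G(k + 12) = G(k) for all k >= 0: the sequence is periodic from the start with period 12.
One period: G(0..11) = 0, 1, 2, 0, 1, 2, 3, 4, 5, 3, 4, 5.
20 mod 12 = 8, so G(20) = G(8) = 5.

5


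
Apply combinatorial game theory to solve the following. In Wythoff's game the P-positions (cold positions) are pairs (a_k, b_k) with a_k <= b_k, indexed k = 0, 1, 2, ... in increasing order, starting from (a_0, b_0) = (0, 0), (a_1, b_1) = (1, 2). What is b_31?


By Wythoff's theorem, a_k = floor(k * phi) and b_k = floor(k * phi^2) = a_k + k, where phi = (1 + sqrt(5))/2 is the golden ratio.
phi = (1 + sqrt(5))/2 = 1.618034
phi^2 = phi + 1 = 2.618034
k = 31
k * phi^2 = 31 * 2.618034 = 81.159054
b_31 = floor(k * phi^2) = 81 (check: a_31 + k = 50 + 31 = 81)

81


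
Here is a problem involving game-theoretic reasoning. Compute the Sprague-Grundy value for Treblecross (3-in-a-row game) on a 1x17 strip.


Treblecross: place X on empty cells; 3-in-a-row wins.
Playing within two cells of an existing X lets the opponent win at once, so sensible play treats the cells i-2..i+2 around each X as dead. The player left with no safe cell loses, so this is a normal-play take-away game on strips of safe cells.
Placing X at cell i (0-indexed) of a strip of k safe cells leaves independent strips of sizes max(0, i-2) and max(0, k-i-3). Hence G(k) = mex{ G(max(0,i-2)) XOR G(max(0,k-i-3)) : 0 <= i < k }, with G(0) = 0.
G(1): splits (0,0):0^0=0 -> mex({0}) = 1
G(2): splits (0,0):0^0=0 -> mex({0}) = 1
G(3): splits (0,0):0^0=0 -> mex({0}) = 1
G(4): splits (0,1):0^1=1 (0,0):0^0=0 -> mex({0, 1}) = 2
G(5): splits (0,2):0^1=1 (0,1):0^1=1 (0,0):0^0=0 -> mex({0, 1}) = 2
G(6) = mex({1}) = 0
G(7) = mex({0, 1, 2}) = 3
G(8) = mex({0, 1, 2}) = 3
G(9) = mex({0, 2}) = 1
G(10) = mex({0, 2, 3}) = 1
G(11) = mex({0, 3}) = 1
G(12) = mex({1, 3}) = 0
G(13) = mex({0, 1, 2, 3}) = 4
G(14) = mex({0, 1, 2}) = 3
G(15) = mex({0, 1, 2}) = 3
G(16) = mex({0, 1, 2, 4}) = 3
G(17) = mex({0, 1, 3, 4}) = 2
Therefore G(17) = 2.

2


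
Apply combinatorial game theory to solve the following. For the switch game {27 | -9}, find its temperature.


The game is {27 | -9}, a switch {a | b} with numbers a > b.
Cooling {a | b} by t gives {a - t | b + t}, which stops being hot when a - t = b + t, i.e. at t = (a - b)/2. So the temperature of a switch is (a - b)/2.
Temperature = (Left option - Right option) / 2
= (27 - (-9)) / 2
= 36 / 2
= 18

18


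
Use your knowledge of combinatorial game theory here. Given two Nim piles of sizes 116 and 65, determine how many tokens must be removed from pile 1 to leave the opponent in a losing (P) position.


Piles: 116 and 65
Current XOR: 116 XOR 65 = 53 (non-zero, so this is an N-position).
To make the XOR zero, we need to find a move that balances the piles.
For pile 1 (size 116): target = 116 XOR 53 = 65
We reduce pile 1 from 116 to 65.
Tokens removed: 116 - 65 = 51
Verification: 65 XOR 65 = 0

51


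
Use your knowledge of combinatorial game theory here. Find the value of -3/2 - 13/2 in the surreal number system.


x = -3/2, y = 13/2
Converting to common denominator: 2
x = -3/2, y = 13/2
x - y = -3/2 - 13/2 = -8

-8


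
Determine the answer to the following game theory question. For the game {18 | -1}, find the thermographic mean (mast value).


Game = {18 | -1}, a switch {a | b} with numbers a > b.
Its thermograph has left wall a - t and right wall b + t, which meet at t = (a - b)/2, where both equal (a + b)/2. So the mast (mean value) is at (a + b)/2.
Mean = (18 + (-1))/2 = 17/2 = 17/2

17/2


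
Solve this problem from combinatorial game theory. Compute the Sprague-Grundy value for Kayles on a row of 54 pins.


Kayles: a move removes 1 or 2 adjacent pins from a contiguous row.
Removing pins from a row of k leaves two independent rows (a, b) with a + b = k - 1 (one pin) or a + b = k - 2 (two pins); an end removal gives a = 0.
By Sprague-Grundy, G(k) = mex{ G(a) XOR G(b) } over all these splits. G(0) = 0.
G(1): splits (0,0):0^0=0 -> mex({0}) = 1
G(2): splits (0,1):0^1=1 (0,0):0^0=0 -> mex({0, 1}) = 2
G(3): splits (0,2):0^2=2 (1,1):1^1=0 (0,1):0^1=1 -> mex({0, 1, 2}) = 3
G(4): splits (0,3):0^3=3 (1,2):1^2=3 (0,2):0^2=2 (1,1):1^1=0 -> mex({0, 2, 3}) = 1
G(5): splits (0,4):0^1=1 (1,3):1^3=2 (2,2):2^2=0 (0,3):0^3=3 (1,2):1^2=3 -> mex({0, 1, 2, 3}) = 4
G(6) = mex({0, 1, 2, 4}) = 3
G(7) = mex({0, 1, 3, 4, 5}) = 2
G(8) = mex({0, 2, 3, 5, 6}) = 1
G(9) = mex({0, 1, 2, 3, 6, 7}) = 4
G(10) = mex({0, 1, 3, 4, 5, 7}) = 2
G(11) = mex({0, 1, 2, 3, 4, 5}) = 6
G(12) = mex({0, 1, 2, 3, 5, 6, 7}) = 4
G(13) = mex({0, 2, 3, 4, 6, 7}) = 1
G(14) = mex({0, 1, 4, 5, 6, 7}) = 2
G(15) = mex({0, 1, 2, 3, 4, 5, 6}) = 7
G(16) = mex({0, 2, 3, 5, 6, 7}) = 1
G(17) = mex({0, 1, 2, 3, 5, 6, 7}) = 4
G(18) = mex({0, 1, 2, 4, 5, 6}) = 3
G(19) = mex({0, 1, 3, 4, 5, 7}) = 2
G(20) = mex({0, 2, 3, 4, 5, 6, 7}) = 1
G(21) = mex({0, 1, 2, 3, 5, 6, 7}) = 4
G(22) = mex({0, 1, 2, 3, 4, 5, 7}) = 6
G(23) = mex({0, 1, 2, 3, 4, 5, 6}) = 7
G(24) = mex({0, 1, 2, 3, 5, 6, 7}) = 4
G(25) = mex({0, 2, 3, 4, 6, 7}) = 1
G(26) = mex({0, 1, 3, 4, 5, 6, 7}) = 2
G(27) = mex({0, 1, 2, 3, 4, 5, 6, 7}) = 8
G(28) = mex({0, 1, 2, 3, 4, 6, 7, 8}) = 5
G(29) = mex({0, 1, 2, 3, 5, 6, 7, 8, 9}) = 4
G(30) = mex({0, 1, 2, 3, 4, 5, 6, 9, 10}) = 7
G(31) = mex({0, 1, 3, 4, 5, 7, 10, 11}) = 2
G(32) = mex({0, 2, 3, 4, 5, 6, 7, 9, 11}) = 1
G(33) = mex({0, 1, 2, 3, 4, 5, 6, 7, 9, 12}) = 8
G(34) = mex({0, 1, 2, 3, 4, 5, 7, 8, 11, 12}) = 6
G(35) = mex({0, 1, 2, 3, 4, 5, 6, 8, 9, 10, 11}) = 7
G(36) = mex({0, 1, 2, 3, 5, 6, 7, 9, 10}) = 4
G(37) = mex({0, 2, 3, 4, 6, 7, 9, 10, 11, 12}) = 1
G(38) = mex({0, 1, 3, 4, 5, 6, 7, 9, 10, 11, 12}) = 2
G(39) = mex({0, 1, 2, 4, 5, 6, 7, 9, 10, 12, 14}) = 3
G(40) = mex({0, 2, 3, 4, 6, 7, 11, 12, 14}) = 1
G(41) = mex({0, 1, 2, 3, 5, 6, 7, 9, 10, 11, 12}) = 4
G(42) = mex({0, 1, 2, 3, 4, 5, 6, 9, 10}) = 7
G(43) = mex({0, 1, 3, 4, 5, 7, 9, 10, 12, 15}) = 2
G(44) = mex({0, 2, 3, 4, 5, 6, 7, 9, 10, 12, 15}) = 1
G(45) = mex({0, 1, 2, 3, 4, 5, 6, 7, 9, 10, 12, 14}) = 8
G(46) = mex({0, 1, 3, 4, 5, 7, 8, 11, 12, 14}) = 2
G(47) = mex({0, 1, 2, 3, 4, 5, 6, 8, 9, 10, 11, 12}) = 7
G(48) = mex({0, 1, 2, 3, 5, 6, 7, 9, 10}) = 4
G(49) = mex({0, 2, 3, 4, 6, 7, 9, 10, 11, 12, 15}) = 1
G(50) = mex({0, 1, 4, 5, 6, 7, 9, 11, 12, 14, 15}) = 2
G(51) = mex({0, 1, 2, 3, 4, 5, 6, 7, 9, 12, 14, 15}) = 8
G(52) = mex({0, 2, 3, 4, 5, 6, 7, 8, 11, 12, 15}) = 1
G(53) = mex({0, 1, 2, 3, 5, 6, 7, 8, 9, 10, 11, 12}) = 4
G(54) = mex({0, 1, 2, 3, 4, 5, 6, 9, 10}) = 7
Therefore G(54) = 7.

7


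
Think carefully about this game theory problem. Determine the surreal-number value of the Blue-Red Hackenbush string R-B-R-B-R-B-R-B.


Edges (from ground): R-B-R-B-R-B-R-B
By Berlekamp's sign-expansion rule, a Blue-Red Hackenbush stalk has the value of the surreal number whose sign sequence is the edge sequence with B -> + and R -> -.
Sign sequence: -+-+-+-+
Trace the sign expansion in the surreal number tree, starting from 0:
Edge 1: R (sign -) -> bounds (-inf, 0), value = -1
Edge 2: B (sign +) -> bounds (-1, 0), value = -1/2
Edge 3: R (sign -) -> bounds (-1, -1/2), value = -3/4
Edge 4: B (sign +) -> bounds (-3/4, -1/2), value = -5/8
Edge 5: R (sign -) -> bounds (-3/4, -5/8), value = -11/16
Edge 6: B (sign +) -> bounds (-11/16, -5/8), value = -21/32
Edge 7: R (sign -) -> bounds (-11/16, -21/32), value = -43/64
Edge 8: B (sign +) -> bounds (-43/64, -21/32), value = -85/128
Game value = -85/128

-85/128


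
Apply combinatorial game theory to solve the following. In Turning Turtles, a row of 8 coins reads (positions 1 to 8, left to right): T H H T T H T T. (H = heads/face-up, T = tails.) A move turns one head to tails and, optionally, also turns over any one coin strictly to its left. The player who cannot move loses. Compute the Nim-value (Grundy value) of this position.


Coins: T H H T T H T T
Key fact: a single head at position k behaves exactly like a Nim heap of size k (turning it to T and optionally flipping a coin at j < k corresponds to moving the heap from k to j, or to 0), and heads combine as a disjunctive sum (two heads at the same place would cancel, matching j XOR j = 0). So the Nim-value is the XOR of the 1-indexed positions of the heads.
Face-up positions (1-indexed): [2, 3, 6]
XOR 0 with 2: 0 XOR 2 = 2
XOR 2 with 3: 2 XOR 3 = 1
XOR 1 with 6: 1 XOR 6 = 7
Nim-value = 7

7


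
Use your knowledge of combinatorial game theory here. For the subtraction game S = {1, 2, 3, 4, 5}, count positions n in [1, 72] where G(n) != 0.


Subtraction set S = {1, 2, 3, 4, 5}, so G(n) = n mod 6.
G(n) = 0 when n is a multiple of 6.
Multiples of 6 in [1, 72]: 12
N-positions (nonzero Grundy) = 72 - 12 = 60

60


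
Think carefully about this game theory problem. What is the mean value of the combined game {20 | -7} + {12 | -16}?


G1 = {20 | -7}, G2 = {12 | -16}
Each is a switch {a | b} with numbers a > b; its mean value is (a + b)/2, and mean value is additive over game sums: m(G1 + G2) = m(G1) + m(G2).
Mean of G1 = (20 + (-7))/2 = 13/2 = 13/2
Mean of G2 = (12 + (-16))/2 = -4/2 = -2
Mean of G1 + G2 = 13/2 + -2 = 9/2

9/2


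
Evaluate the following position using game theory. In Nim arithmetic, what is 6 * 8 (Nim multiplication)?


Nim multiplication is bilinear over XOR: (u XOR v) * w = (u*w) XOR (v*w).
So we split each operand into its bit components and XOR the pairwise Nim products.
6 = 2 + 4 (as XOR of powers of 2).
8 = 8 (as XOR of powers of 2).
Using the standard Nim-product table on single bits:
  2*2 = 3,   2*4 = 8,   2*8 = 12,
  4*4 = 6,   4*8 = 11,  8*8 = 13,
and  1*x = x (identity), k*l = l*k (commutative).
Pairwise Nim products:
  2 * 8 = 12
  4 * 8 = 11
XOR them: 12 XOR 11 = 7.
Result: 6 * 8 = 7 (in Nim).

7


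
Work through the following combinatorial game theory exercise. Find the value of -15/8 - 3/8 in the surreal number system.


x = -15/8, y = 3/8
Converting to common denominator: 8
x = -15/8, y = 3/8
x - y = -15/8 - 3/8 = -9/4

-9/4


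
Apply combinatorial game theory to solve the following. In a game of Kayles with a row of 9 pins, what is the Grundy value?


Kayles: a move removes 1 or 2 adjacent pins from a contiguous row.
Removing pins from a row of k leaves two independent rows (a, b) with a + b = k - 1 (one pin) or a + b = k - 2 (two pins); an end removal gives a = 0.
By Sprague-Grundy, G(k) = mex{ G(a) XOR G(b) } over all these splits. G(0) = 0.
G(1): splits (0,0):0^0=0 -> mex({0}) = 1
G(2): splits (0,1):0^1=1 (0,0):0^0=0 -> mex({0, 1}) = 2
G(3): splits (0,2):0^2=2 (1,1):1^1=0 (0,1):0^1=1 -> mex({0, 1, 2}) = 3
G(4): splits (0,3):0^3=3 (1,2):1^2=3 (0,2):0^2=2 (1,1):1^1=0 -> mex({0, 2, 3}) = 1
G(5): splits (0,4):0^1=1 (1,3):1^3=2 (2,2):2^2=0 (0,3):0^3=3 (1,2):1^2=3 -> mex({0, 1, 2, 3}) = 4
G(6) = mex({0, 1, 2, 4}) = 3
G(7) = mex({0, 1, 3, 4, 5}) = 2
G(8) = mex({0, 2, 3, 5, 6}) = 1
G(9) = mex({0, 1, 2, 3, 6, 7}) = 4
Therefore G(9) = 4.

4


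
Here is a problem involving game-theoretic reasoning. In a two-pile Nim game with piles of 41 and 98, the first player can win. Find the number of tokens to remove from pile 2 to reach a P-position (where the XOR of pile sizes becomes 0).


Piles: 41 and 98
Current XOR: 41 XOR 98 = 75 (non-zero, so this is an N-position).
To make the XOR zero, we need to find a move that balances the piles.
For pile 2 (size 98): target = 98 XOR 75 = 41
We reduce pile 2 from 98 to 41.
Tokens removed: 98 - 41 = 57
Verification: 41 XOR 41 = 0

57


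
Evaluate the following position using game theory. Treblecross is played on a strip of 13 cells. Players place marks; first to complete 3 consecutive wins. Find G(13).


Treblecross: place X on empty cells; 3-in-a-row wins.
Playing within two cells of an existing X lets the opponent win at once, so sensible play treats the cells i-2..i+2 around each X as dead. The player left with no safe cell loses, so this is a normal-play take-away game on strips of safe cells.
Placing X at cell i (0-indexed) of a strip of k safe cells leaves independent strips of sizes max(0, i-2) and max(0, k-i-3). Hence G(k) = mex{ G(max(0,i-2)) XOR G(max(0,k-i-3)) : 0 <= i < k }, with G(0) = 0.
G(1): splits (0,0):0^0=0 -> mex({0}) = 1
G(2): splits (0,0):0^0=0 -> mex({0}) = 1
G(3): splits (0,0):0^0=0 -> mex({0}) = 1
G(4): splits (0,1):0^1=1 (0,0):0^0=0 -> mex({0, 1}) = 2
G(5): splits (0,2):0^1=1 (0,1):0^1=1 (0,0):0^0=0 -> mex({0, 1}) = 2
G(6) = mex({1}) = 0
G(7) = mex({0, 1, 2}) = 3
G(8) = mex({0, 1, 2}) = 3
G(9) = mex({0, 2}) = 1
G(10) = mex({0, 2, 3}) = 1
G(11) = mex({0, 3}) = 1
G(12) = mex({1, 3}) = 0
G(13) = mex({0, 1, 2, 3}) = 4
Therefore G(13) = 4.

4


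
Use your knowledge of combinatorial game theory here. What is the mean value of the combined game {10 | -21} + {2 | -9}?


G1 = {10 | -21}, G2 = {2 | -9}
Each is a switch {a | b} with numbers a > b; its mean value is (a + b)/2, and mean value is additive over game sums: m(G1 + G2) = m(G1) + m(G2).
Mean of G1 = (10 + (-21))/2 = -11/2 = -11/2
Mean of G2 = (2 + (-9))/2 = -7/2 = -7/2
Mean of G1 + G2 = -11/2 + -7/2 = -9

-9


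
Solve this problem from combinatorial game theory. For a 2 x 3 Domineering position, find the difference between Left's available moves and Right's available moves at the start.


Board is 2 x 3 (rows x cols).
Left (vertical) placements: (rows-1) * cols = 1 * 3 = 3
Right (horizontal) placements: rows * (cols-1) = 2 * 2 = 4
Advantage = Left - Right = 3 - 4 = -1

-1


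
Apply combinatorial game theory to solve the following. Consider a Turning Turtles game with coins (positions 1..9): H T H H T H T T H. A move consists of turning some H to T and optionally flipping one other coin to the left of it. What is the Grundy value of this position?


Coins: H T H H T H T T H
Key fact: a single head at position k behaves exactly like a Nim heap of size k (turning it to T and optionally flipping a coin at j < k corresponds to moving the heap from k to j, or to 0), and heads combine as a disjunctive sum (two heads at the same place would cancel, matching j XOR j = 0). So the Nim-value is the XOR of the 1-indexed positions of the heads.
Face-up positions (1-indexed): [1, 3, 4, 6, 9]
XOR 0 with 1: 0 XOR 1 = 1
XOR 1 with 3: 1 XOR 3 = 2
XOR 2 with 4: 2 XOR 4 = 6
XOR 6 with 6: 6 XOR 6 = 0
XOR 0 with 9: 0 XOR 9 = 9
Nim-value = 9

9


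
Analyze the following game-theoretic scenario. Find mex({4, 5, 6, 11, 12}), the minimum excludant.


Set = {4, 5, 6, 11, 12}
0 is NOT in the set. This is the mex.
mex = 0

0


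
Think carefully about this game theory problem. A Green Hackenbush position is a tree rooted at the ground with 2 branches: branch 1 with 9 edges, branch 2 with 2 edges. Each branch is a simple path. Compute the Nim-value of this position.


The tree has 2 branches from the ground vertex.
In Green Hackenbush, the Nim-value of a simple path of length k is k.
Branch 1: length 9, Nim-value = 9
Branch 2: length 2, Nim-value = 2
Total Nim-value = XOR of all branch values:
0 XOR 9 = 9
9 XOR 2 = 11
Nim-value of the tree = 11

11
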